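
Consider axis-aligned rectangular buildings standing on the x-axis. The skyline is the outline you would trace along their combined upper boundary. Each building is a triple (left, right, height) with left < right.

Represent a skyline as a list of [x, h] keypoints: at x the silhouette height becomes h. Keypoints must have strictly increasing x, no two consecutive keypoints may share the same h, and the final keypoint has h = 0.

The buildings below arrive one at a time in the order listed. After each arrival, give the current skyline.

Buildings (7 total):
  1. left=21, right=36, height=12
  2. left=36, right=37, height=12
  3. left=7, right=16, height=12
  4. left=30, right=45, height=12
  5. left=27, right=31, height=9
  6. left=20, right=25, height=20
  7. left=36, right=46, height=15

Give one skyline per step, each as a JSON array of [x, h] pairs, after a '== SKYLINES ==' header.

== SKYLINES ==
[[21,12],[36,0]]
[[21,12],[37,0]]
[[7,12],[16,0],[21,12],[37,0]]
[[7,12],[16,0],[21,12],[45,0]]
[[7,12],[16,0],[21,12],[45,0]]
[[7,12],[16,0],[20,20],[25,12],[45,0]]
[[7,12],[16,0],[20,20],[25,12],[36,15],[46,0]]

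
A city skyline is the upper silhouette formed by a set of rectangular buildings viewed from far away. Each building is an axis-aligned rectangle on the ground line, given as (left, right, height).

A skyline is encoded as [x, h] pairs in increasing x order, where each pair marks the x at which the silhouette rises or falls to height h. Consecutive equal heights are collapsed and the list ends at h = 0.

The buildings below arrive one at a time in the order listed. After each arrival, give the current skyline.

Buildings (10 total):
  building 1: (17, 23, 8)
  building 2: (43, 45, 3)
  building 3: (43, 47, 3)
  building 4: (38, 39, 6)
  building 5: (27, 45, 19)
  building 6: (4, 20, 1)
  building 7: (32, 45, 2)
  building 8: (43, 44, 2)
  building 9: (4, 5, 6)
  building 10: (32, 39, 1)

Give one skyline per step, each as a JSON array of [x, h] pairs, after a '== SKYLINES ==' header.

== SKYLINES ==
[[17,8],[23,0]]
[[17,8],[23,0],[43,3],[45,0]]
[[17,8],[23,0],[43,3],[47,0]]
[[17,8],[23,0],[38,6],[39,0],[43,3],[47,0]]
[[17,8],[23,0],[27,19],[45,3],[47,0]]
[[4,1],[17,8],[23,0],[27,19],[45,3],[47,0]]
[[4,1],[17,8],[23,0],[27,19],[45,3],[47,0]]
[[4,1],[17,8],[23,0],[27,19],[45,3],[47,0]]
[[4,6],[5,1],[17,8],[23,0],[27,19],[45,3],[47,0]]
[[4,6],[5,1],[17,8],[23,0],[27,19],[45,3],[47,0]]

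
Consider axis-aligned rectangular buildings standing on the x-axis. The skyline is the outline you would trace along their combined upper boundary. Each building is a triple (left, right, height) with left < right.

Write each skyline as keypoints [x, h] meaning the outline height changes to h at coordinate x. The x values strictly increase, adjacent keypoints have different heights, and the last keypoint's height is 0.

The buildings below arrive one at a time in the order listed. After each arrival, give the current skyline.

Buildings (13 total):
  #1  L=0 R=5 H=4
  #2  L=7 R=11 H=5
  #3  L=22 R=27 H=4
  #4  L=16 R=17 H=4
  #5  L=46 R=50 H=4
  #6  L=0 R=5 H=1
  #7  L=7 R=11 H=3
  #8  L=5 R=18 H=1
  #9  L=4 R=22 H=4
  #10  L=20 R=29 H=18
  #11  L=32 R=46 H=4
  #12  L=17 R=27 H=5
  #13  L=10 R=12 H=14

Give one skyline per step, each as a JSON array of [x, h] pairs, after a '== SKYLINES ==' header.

== SKYLINES ==
[[0,4],[5,0]]
[[0,4],[5,0],[7,5],[11,0]]
[[0,4],[5,0],[7,5],[11,0],[22,4],[27,0]]
[[0,4],[5,0],[7,5],[11,0],[16,4],[17,0],[22,4],[27,0]]
[[0,4],[5,0],[7,5],[11,0],[16,4],[17,0],[22,4],[27,0],[46,4],[50,0]]
[[0,4],[5,0],[7,5],[11,0],[16,4],[17,0],[22,4],[27,0],[46,4],[50,0]]
[[0,4],[5,0],[7,5],[11,0],[16,4],[17,0],[22,4],[27,0],[46,4],[50,0]]
[[0,4],[5,1],[7,5],[11,1],[16,4],[17,1],[18,0],[22,4],[27,0],[46,4],[50,0]]
[[0,4],[7,5],[11,4],[27,0],[46,4],[50,0]]
[[0,4],[7,5],[11,4],[20,18],[29,0],[46,4],[50,0]]
[[0,4],[7,5],[11,4],[20,18],[29,0],[32,4],[50,0]]
[[0,4],[7,5],[11,4],[17,5],[20,18],[29,0],[32,4],[50,0]]
[[0,4],[7,5],[10,14],[12,4],[17,5],[20,18],[29,0],[32,4],[50,0]]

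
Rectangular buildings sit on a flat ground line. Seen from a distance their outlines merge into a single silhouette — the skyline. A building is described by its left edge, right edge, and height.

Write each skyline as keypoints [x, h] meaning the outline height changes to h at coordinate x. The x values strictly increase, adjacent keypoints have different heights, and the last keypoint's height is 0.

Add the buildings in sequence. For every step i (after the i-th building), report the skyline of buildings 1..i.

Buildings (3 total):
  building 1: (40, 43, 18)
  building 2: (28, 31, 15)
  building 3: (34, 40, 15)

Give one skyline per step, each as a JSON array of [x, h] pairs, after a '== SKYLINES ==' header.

== SKYLINES ==
[[40,18],[43,0]]
[[28,15],[31,0],[40,18],[43,0]]
[[28,15],[31,0],[34,15],[40,18],[43,0]]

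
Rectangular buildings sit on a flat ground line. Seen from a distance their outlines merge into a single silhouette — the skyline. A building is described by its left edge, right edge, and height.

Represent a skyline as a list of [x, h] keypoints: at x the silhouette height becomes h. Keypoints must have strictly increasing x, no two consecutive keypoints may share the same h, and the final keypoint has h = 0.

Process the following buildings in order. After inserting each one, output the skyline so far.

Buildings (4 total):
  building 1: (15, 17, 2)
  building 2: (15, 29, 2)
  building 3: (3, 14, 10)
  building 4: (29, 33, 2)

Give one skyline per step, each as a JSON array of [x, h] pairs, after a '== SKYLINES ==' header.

== SKYLINES ==
[[15,2],[17,0]]
[[15,2],[29,0]]
[[3,10],[14,0],[15,2],[29,0]]
[[3,10],[14,0],[15,2],[33,0]]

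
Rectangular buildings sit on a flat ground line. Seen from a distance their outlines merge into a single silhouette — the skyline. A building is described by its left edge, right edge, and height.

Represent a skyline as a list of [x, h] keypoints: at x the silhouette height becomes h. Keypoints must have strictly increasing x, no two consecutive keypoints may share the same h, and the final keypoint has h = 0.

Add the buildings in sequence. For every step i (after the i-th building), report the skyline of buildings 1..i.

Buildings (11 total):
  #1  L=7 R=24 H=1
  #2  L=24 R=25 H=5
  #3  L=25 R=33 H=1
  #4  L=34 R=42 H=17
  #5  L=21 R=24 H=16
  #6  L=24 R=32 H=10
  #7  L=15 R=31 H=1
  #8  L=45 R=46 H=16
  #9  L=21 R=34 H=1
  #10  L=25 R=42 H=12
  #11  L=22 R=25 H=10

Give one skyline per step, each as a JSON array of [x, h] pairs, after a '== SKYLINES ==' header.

== SKYLINES ==
[[7,1],[24,0]]
[[7,1],[24,5],[25,0]]
[[7,1],[24,5],[25,1],[33,0]]
[[7,1],[24,5],[25,1],[33,0],[34,17],[42,0]]
[[7,1],[21,16],[24,5],[25,1],[33,0],[34,17],[42,0]]
[[7,1],[21,16],[24,10],[32,1],[33,0],[34,17],[42,0]]
[[7,1],[21,16],[24,10],[32,1],[33,0],[34,17],[42,0]]
[[7,1],[21,16],[24,10],[32,1],[33,0],[34,17],[42,0],[45,16],[46,0]]
[[7,1],[21,16],[24,10],[32,1],[34,17],[42,0],[45,16],[46,0]]
[[7,1],[21,16],[24,10],[25,12],[34,17],[42,0],[45,16],[46,0]]
[[7,1],[21,16],[24,10],[25,12],[34,17],[42,0],[45,16],[46,0]]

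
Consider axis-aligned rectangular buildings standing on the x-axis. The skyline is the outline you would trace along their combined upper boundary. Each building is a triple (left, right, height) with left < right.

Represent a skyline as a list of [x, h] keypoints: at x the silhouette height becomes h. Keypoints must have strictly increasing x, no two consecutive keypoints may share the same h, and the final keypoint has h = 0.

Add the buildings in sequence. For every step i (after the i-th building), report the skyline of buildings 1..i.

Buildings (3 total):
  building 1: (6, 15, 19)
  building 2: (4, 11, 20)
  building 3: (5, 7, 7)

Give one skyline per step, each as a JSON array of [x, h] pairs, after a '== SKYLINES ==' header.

== SKYLINES ==
[[6,19],[15,0]]
[[4,20],[11,19],[15,0]]
[[4,20],[11,19],[15,0]]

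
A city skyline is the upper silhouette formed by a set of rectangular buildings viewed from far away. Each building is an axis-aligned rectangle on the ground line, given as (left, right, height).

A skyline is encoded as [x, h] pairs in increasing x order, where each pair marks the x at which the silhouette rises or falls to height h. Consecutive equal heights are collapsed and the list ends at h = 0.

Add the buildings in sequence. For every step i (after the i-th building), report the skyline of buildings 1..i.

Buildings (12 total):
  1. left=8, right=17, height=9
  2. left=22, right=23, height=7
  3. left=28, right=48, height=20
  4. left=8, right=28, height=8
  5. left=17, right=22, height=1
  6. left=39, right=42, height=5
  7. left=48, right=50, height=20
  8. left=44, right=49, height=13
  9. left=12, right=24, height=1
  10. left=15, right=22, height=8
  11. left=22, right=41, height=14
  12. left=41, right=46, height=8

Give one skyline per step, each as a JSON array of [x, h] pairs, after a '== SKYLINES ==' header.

== SKYLINES ==
[[8,9],[17,0]]
[[8,9],[17,0],[22,7],[23,0]]
[[8,9],[17,0],[22,7],[23,0],[28,20],[48,0]]
[[8,9],[17,8],[28,20],[48,0]]
[[8,9],[17,8],[28,20],[48,0]]
[[8,9],[17,8],[28,20],[48,0]]
[[8,9],[17,8],[28,20],[50,0]]
[[8,9],[17,8],[28,20],[50,0]]
[[8,9],[17,8],[28,20],[50,0]]
[[8,9],[17,8],[28,20],[50,0]]
[[8,9],[17,8],[22,14],[28,20],[50,0]]
[[8,9],[17,8],[22,14],[28,20],[50,0]]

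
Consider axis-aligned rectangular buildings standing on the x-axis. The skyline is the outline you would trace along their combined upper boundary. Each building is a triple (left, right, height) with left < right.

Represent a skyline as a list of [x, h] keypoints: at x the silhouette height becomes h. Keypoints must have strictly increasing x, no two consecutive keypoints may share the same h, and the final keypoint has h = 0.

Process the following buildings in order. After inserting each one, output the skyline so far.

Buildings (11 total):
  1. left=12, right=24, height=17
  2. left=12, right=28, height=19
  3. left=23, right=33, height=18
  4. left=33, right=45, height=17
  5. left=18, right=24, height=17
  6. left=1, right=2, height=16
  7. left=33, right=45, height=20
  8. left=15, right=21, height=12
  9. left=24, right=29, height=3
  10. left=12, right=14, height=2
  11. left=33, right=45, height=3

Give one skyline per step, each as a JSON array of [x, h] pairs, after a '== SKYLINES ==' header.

== SKYLINES ==
[[12,17],[24,0]]
[[12,19],[28,0]]
[[12,19],[28,18],[33,0]]
[[12,19],[28,18],[33,17],[45,0]]
[[12,19],[28,18],[33,17],[45,0]]
[[1,16],[2,0],[12,19],[28,18],[33,17],[45,0]]
[[1,16],[2,0],[12,19],[28,18],[33,20],[45,0]]
[[1,16],[2,0],[12,19],[28,18],[33,20],[45,0]]
[[1,16],[2,0],[12,19],[28,18],[33,20],[45,0]]
[[1,16],[2,0],[12,19],[28,18],[33,20],[45,0]]
[[1,16],[2,0],[12,19],[28,18],[33,20],[45,0]]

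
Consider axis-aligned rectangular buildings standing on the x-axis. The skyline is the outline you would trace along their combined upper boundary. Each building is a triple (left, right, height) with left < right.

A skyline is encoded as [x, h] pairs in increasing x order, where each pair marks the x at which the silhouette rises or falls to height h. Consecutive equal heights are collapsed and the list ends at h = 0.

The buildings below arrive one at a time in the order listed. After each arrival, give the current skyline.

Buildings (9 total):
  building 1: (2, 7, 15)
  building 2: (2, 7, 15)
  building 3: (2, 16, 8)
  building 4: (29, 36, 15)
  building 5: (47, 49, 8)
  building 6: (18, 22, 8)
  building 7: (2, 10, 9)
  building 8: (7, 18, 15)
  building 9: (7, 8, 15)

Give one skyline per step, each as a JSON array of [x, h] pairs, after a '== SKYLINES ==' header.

== SKYLINES ==
[[2,15],[7,0]]
[[2,15],[7,0]]
[[2,15],[7,8],[16,0]]
[[2,15],[7,8],[16,0],[29,15],[36,0]]
[[2,15],[7,8],[16,0],[29,15],[36,0],[47,8],[49,0]]
[[2,15],[7,8],[16,0],[18,8],[22,0],[29,15],[36,0],[47,8],[49,0]]
[[2,15],[7,9],[10,8],[16,0],[18,8],[22,0],[29,15],[36,0],[47,8],[49,0]]
[[2,15],[18,8],[22,0],[29,15],[36,0],[47,8],[49,0]]
[[2,15],[18,8],[22,0],[29,15],[36,0],[47,8],[49,0]]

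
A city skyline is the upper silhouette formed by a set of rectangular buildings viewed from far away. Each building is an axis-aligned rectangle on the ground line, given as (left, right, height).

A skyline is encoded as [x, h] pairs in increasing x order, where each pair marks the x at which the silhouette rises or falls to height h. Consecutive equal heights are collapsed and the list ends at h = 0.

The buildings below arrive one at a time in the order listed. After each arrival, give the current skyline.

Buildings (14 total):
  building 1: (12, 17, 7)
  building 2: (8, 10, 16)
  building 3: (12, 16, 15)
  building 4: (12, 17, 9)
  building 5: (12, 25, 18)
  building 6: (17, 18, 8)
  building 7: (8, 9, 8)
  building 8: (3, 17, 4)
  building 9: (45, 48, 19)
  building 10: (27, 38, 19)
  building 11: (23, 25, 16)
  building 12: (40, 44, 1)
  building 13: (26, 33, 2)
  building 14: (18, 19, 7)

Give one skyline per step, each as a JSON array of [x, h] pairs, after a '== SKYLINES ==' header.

== SKYLINES ==
[[12,7],[17,0]]
[[8,16],[10,0],[12,7],[17,0]]
[[8,16],[10,0],[12,15],[16,7],[17,0]]
[[8,16],[10,0],[12,15],[16,9],[17,0]]
[[8,16],[10,0],[12,18],[25,0]]
[[8,16],[10,0],[12,18],[25,0]]
[[8,16],[10,0],[12,18],[25,0]]
[[3,4],[8,16],[10,4],[12,18],[25,0]]
[[3,4],[8,16],[10,4],[12,18],[25,0],[45,19],[48,0]]
[[3,4],[8,16],[10,4],[12,18],[25,0],[27,19],[38,0],[45,19],[48,0]]
[[3,4],[8,16],[10,4],[12,18],[25,0],[27,19],[38,0],[45,19],[48,0]]
[[3,4],[8,16],[10,4],[12,18],[25,0],[27,19],[38,0],[40,1],[44,0],[45,19],[48,0]]
[[3,4],[8,16],[10,4],[12,18],[25,0],[26,2],[27,19],[38,0],[40,1],[44,0],[45,19],[48,0]]
[[3,4],[8,16],[10,4],[12,18],[25,0],[26,2],[27,19],[38,0],[40,1],[44,0],[45,19],[48,0]]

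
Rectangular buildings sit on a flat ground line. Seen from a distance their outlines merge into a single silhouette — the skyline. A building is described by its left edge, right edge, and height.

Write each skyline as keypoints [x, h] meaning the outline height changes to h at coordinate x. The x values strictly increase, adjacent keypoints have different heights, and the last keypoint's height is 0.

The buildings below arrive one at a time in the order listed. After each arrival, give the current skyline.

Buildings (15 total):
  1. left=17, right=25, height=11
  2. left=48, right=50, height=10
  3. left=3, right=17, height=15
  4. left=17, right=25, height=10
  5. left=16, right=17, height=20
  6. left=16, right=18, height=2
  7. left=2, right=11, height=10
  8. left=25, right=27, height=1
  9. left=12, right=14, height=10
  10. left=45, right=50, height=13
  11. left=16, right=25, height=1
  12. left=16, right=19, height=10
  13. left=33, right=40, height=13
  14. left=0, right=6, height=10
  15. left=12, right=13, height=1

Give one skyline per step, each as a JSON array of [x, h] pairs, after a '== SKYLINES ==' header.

== SKYLINES ==
[[17,11],[25,0]]
[[17,11],[25,0],[48,10],[50,0]]
[[3,15],[17,11],[25,0],[48,10],[50,0]]
[[3,15],[17,11],[25,0],[48,10],[50,0]]
[[3,15],[16,20],[17,11],[25,0],[48,10],[50,0]]
[[3,15],[16,20],[17,11],[25,0],[48,10],[50,0]]
[[2,10],[3,15],[16,20],[17,11],[25,0],[48,10],[50,0]]
[[2,10],[3,15],[16,20],[17,11],[25,1],[27,0],[48,10],[50,0]]
[[2,10],[3,15],[16,20],[17,11],[25,1],[27,0],[48,10],[50,0]]
[[2,10],[3,15],[16,20],[17,11],[25,1],[27,0],[45,13],[50,0]]
[[2,10],[3,15],[16,20],[17,11],[25,1],[27,0],[45,13],[50,0]]
[[2,10],[3,15],[16,20],[17,11],[25,1],[27,0],[45,13],[50,0]]
[[2,10],[3,15],[16,20],[17,11],[25,1],[27,0],[33,13],[40,0],[45,13],[50,0]]
[[0,10],[3,15],[16,20],[17,11],[25,1],[27,0],[33,13],[40,0],[45,13],[50,0]]
[[0,10],[3,15],[16,20],[17,11],[25,1],[27,0],[33,13],[40,0],[45,13],[50,0]]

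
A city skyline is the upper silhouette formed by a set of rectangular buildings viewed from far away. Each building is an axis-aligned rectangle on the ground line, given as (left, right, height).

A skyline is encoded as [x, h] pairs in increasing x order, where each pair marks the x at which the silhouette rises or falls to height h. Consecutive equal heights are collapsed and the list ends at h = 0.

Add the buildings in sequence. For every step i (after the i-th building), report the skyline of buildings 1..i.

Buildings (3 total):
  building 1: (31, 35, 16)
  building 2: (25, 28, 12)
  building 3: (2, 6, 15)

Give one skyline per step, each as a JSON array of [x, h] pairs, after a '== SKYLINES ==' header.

== SKYLINES ==
[[31,16],[35,0]]
[[25,12],[28,0],[31,16],[35,0]]
[[2,15],[6,0],[25,12],[28,0],[31,16],[35,0]]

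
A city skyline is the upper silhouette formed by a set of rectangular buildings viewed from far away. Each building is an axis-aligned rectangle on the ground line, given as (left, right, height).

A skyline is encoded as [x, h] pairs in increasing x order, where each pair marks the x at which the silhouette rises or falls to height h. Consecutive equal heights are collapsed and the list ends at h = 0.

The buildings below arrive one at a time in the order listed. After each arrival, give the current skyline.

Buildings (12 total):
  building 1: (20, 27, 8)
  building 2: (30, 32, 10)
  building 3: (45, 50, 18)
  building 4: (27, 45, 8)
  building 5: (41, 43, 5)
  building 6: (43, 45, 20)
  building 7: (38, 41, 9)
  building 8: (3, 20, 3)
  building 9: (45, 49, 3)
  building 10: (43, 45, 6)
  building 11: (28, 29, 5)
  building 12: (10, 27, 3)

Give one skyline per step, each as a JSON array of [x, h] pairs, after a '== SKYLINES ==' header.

== SKYLINES ==
[[20,8],[27,0]]
[[20,8],[27,0],[30,10],[32,0]]
[[20,8],[27,0],[30,10],[32,0],[45,18],[50,0]]
[[20,8],[30,10],[32,8],[45,18],[50,0]]
[[20,8],[30,10],[32,8],[45,18],[50,0]]
[[20,8],[30,10],[32,8],[43,20],[45,18],[50,0]]
[[20,8],[30,10],[32,8],[38,9],[41,8],[43,20],[45,18],[50,0]]
[[3,3],[20,8],[30,10],[32,8],[38,9],[41,8],[43,20],[45,18],[50,0]]
[[3,3],[20,8],[30,10],[32,8],[38,9],[41,8],[43,20],[45,18],[50,0]]
[[3,3],[20,8],[30,10],[32,8],[38,9],[41,8],[43,20],[45,18],[50,0]]
[[3,3],[20,8],[30,10],[32,8],[38,9],[41,8],[43,20],[45,18],[50,0]]
[[3,3],[20,8],[30,10],[32,8],[38,9],[41,8],[43,20],[45,18],[50,0]]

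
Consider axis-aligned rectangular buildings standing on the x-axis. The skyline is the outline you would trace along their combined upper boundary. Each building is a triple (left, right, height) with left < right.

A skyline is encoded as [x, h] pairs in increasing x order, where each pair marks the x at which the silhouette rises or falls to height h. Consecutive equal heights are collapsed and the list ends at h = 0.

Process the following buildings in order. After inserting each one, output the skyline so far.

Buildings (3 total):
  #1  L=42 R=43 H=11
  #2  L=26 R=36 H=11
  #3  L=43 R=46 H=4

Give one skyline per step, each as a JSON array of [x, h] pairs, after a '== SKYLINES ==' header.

== SKYLINES ==
[[42,11],[43,0]]
[[26,11],[36,0],[42,11],[43,0]]
[[26,11],[36,0],[42,11],[43,4],[46,0]]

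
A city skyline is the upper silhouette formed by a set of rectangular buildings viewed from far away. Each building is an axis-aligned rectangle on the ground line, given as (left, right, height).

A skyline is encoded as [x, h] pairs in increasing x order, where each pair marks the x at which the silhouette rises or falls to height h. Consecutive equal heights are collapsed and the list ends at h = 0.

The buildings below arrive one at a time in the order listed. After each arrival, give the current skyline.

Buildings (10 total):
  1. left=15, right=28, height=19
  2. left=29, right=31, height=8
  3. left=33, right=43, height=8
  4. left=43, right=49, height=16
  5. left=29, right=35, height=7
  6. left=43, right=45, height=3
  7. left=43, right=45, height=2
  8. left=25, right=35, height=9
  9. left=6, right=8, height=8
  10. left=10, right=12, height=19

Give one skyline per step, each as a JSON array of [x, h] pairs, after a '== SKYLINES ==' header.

== SKYLINES ==
[[15,19],[28,0]]
[[15,19],[28,0],[29,8],[31,0]]
[[15,19],[28,0],[29,8],[31,0],[33,8],[43,0]]
[[15,19],[28,0],[29,8],[31,0],[33,8],[43,16],[49,0]]
[[15,19],[28,0],[29,8],[31,7],[33,8],[43,16],[49,0]]
[[15,19],[28,0],[29,8],[31,7],[33,8],[43,16],[49,0]]
[[15,19],[28,0],[29,8],[31,7],[33,8],[43,16],[49,0]]
[[15,19],[28,9],[35,8],[43,16],[49,0]]
[[6,8],[8,0],[15,19],[28,9],[35,8],[43,16],[49,0]]
[[6,8],[8,0],[10,19],[12,0],[15,19],[28,9],[35,8],[43,16],[49,0]]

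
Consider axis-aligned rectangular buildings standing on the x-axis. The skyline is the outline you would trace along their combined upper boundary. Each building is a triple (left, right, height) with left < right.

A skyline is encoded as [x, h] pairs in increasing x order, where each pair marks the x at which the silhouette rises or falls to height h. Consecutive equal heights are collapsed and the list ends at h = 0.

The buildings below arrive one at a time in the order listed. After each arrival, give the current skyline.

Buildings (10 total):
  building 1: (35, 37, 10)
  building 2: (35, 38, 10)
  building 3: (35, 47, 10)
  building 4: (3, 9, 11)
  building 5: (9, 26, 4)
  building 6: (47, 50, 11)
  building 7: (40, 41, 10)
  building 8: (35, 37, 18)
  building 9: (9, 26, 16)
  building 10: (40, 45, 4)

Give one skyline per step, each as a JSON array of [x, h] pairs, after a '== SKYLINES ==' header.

== SKYLINES ==
[[35,10],[37,0]]
[[35,10],[38,0]]
[[35,10],[47,0]]
[[3,11],[9,0],[35,10],[47,0]]
[[3,11],[9,4],[26,0],[35,10],[47,0]]
[[3,11],[9,4],[26,0],[35,10],[47,11],[50,0]]
[[3,11],[9,4],[26,0],[35,10],[47,11],[50,0]]
[[3,11],[9,4],[26,0],[35,18],[37,10],[47,11],[50,0]]
[[3,11],[9,16],[26,0],[35,18],[37,10],[47,11],[50,0]]
[[3,11],[9,16],[26,0],[35,18],[37,10],[47,11],[50,0]]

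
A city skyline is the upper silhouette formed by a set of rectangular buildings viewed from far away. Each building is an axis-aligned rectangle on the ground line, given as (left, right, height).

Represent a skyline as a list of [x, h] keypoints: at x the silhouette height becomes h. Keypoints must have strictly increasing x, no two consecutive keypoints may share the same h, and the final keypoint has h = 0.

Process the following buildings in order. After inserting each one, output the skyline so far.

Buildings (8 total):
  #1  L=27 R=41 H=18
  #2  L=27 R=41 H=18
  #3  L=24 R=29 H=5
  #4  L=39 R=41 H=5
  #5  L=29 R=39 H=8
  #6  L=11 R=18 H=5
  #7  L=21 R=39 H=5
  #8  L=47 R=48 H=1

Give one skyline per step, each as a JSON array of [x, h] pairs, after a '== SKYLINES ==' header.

== SKYLINES ==
[[27,18],[41,0]]
[[27,18],[41,0]]
[[24,5],[27,18],[41,0]]
[[24,5],[27,18],[41,0]]
[[24,5],[27,18],[41,0]]
[[11,5],[18,0],[24,5],[27,18],[41,0]]
[[11,5],[18,0],[21,5],[27,18],[41,0]]
[[11,5],[18,0],[21,5],[27,18],[41,0],[47,1],[48,0]]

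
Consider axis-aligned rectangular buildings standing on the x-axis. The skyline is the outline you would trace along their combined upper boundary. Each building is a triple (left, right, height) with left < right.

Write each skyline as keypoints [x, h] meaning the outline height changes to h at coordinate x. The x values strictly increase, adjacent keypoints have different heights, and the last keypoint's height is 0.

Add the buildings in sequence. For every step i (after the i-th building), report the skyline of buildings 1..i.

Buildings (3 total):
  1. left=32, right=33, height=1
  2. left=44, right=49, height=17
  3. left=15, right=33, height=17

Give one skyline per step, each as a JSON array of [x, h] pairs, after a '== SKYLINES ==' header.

== SKYLINES ==
[[32,1],[33,0]]
[[32,1],[33,0],[44,17],[49,0]]
[[15,17],[33,0],[44,17],[49,0]]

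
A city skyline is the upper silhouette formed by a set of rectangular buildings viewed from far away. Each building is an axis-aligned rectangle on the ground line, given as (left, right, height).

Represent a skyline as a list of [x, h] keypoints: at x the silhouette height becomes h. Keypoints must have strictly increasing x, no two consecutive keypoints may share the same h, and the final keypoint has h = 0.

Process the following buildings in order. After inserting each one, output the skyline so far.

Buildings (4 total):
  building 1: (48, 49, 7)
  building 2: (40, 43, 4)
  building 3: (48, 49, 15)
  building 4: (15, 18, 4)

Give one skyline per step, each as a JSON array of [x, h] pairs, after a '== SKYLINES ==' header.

== SKYLINES ==
[[48,7],[49,0]]
[[40,4],[43,0],[48,7],[49,0]]
[[40,4],[43,0],[48,15],[49,0]]
[[15,4],[18,0],[40,4],[43,0],[48,15],[49,0]]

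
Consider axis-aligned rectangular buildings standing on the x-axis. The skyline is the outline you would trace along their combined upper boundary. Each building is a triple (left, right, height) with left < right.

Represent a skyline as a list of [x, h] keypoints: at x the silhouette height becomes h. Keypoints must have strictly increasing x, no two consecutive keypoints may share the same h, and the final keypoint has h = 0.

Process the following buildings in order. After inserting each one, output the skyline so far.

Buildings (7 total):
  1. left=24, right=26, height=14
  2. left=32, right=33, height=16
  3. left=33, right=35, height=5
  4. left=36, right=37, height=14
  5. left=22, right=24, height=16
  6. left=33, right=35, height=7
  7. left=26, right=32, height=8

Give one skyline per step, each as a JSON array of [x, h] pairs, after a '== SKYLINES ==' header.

== SKYLINES ==
[[24,14],[26,0]]
[[24,14],[26,0],[32,16],[33,0]]
[[24,14],[26,0],[32,16],[33,5],[35,0]]
[[24,14],[26,0],[32,16],[33,5],[35,0],[36,14],[37,0]]
[[22,16],[24,14],[26,0],[32,16],[33,5],[35,0],[36,14],[37,0]]
[[22,16],[24,14],[26,0],[32,16],[33,7],[35,0],[36,14],[37,0]]
[[22,16],[24,14],[26,8],[32,16],[33,7],[35,0],[36,14],[37,0]]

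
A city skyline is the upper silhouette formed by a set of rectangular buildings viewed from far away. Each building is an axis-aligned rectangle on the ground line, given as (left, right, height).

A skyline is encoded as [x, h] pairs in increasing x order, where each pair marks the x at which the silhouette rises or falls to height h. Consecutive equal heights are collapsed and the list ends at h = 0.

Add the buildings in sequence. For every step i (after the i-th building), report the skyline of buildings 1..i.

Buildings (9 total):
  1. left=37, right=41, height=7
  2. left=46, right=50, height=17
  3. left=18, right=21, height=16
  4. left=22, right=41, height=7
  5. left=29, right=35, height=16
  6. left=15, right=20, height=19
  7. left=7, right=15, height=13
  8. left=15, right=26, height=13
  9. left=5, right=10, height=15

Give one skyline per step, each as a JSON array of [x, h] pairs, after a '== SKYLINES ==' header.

== SKYLINES ==
[[37,7],[41,0]]
[[37,7],[41,0],[46,17],[50,0]]
[[18,16],[21,0],[37,7],[41,0],[46,17],[50,0]]
[[18,16],[21,0],[22,7],[41,0],[46,17],[50,0]]
[[18,16],[21,0],[22,7],[29,16],[35,7],[41,0],[46,17],[50,0]]
[[15,19],[20,16],[21,0],[22,7],[29,16],[35,7],[41,0],[46,17],[50,0]]
[[7,13],[15,19],[20,16],[21,0],[22,7],[29,16],[35,7],[41,0],[46,17],[50,0]]
[[7,13],[15,19],[20,16],[21,13],[26,7],[29,16],[35,7],[41,0],[46,17],[50,0]]
[[5,15],[10,13],[15,19],[20,16],[21,13],[26,7],[29,16],[35,7],[41,0],[46,17],[50,0]]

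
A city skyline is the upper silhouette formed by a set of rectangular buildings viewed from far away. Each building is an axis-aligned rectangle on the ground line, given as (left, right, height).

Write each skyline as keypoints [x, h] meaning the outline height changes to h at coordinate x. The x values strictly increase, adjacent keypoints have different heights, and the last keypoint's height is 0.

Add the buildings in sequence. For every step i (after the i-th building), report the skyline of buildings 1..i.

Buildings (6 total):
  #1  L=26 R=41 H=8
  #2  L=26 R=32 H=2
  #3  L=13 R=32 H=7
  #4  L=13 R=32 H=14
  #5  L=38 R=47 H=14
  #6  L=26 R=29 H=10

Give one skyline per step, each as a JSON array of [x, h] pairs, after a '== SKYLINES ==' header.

== SKYLINES ==
[[26,8],[41,0]]
[[26,8],[41,0]]
[[13,7],[26,8],[41,0]]
[[13,14],[32,8],[41,0]]
[[13,14],[32,8],[38,14],[47,0]]
[[13,14],[32,8],[38,14],[47,0]]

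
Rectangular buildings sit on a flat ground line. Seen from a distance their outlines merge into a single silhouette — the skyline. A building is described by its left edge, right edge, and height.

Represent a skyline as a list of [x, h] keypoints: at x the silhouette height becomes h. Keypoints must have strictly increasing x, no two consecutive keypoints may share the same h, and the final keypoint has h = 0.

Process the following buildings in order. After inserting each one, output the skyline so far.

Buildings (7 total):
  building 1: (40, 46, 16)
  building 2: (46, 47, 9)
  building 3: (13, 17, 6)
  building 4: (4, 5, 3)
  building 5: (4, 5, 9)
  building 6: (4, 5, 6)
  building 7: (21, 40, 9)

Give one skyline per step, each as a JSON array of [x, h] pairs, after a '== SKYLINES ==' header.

== SKYLINES ==
[[40,16],[46,0]]
[[40,16],[46,9],[47,0]]
[[13,6],[17,0],[40,16],[46,9],[47,0]]
[[4,3],[5,0],[13,6],[17,0],[40,16],[46,9],[47,0]]
[[4,9],[5,0],[13,6],[17,0],[40,16],[46,9],[47,0]]
[[4,9],[5,0],[13,6],[17,0],[40,16],[46,9],[47,0]]
[[4,9],[5,0],[13,6],[17,0],[21,9],[40,16],[46,9],[47,0]]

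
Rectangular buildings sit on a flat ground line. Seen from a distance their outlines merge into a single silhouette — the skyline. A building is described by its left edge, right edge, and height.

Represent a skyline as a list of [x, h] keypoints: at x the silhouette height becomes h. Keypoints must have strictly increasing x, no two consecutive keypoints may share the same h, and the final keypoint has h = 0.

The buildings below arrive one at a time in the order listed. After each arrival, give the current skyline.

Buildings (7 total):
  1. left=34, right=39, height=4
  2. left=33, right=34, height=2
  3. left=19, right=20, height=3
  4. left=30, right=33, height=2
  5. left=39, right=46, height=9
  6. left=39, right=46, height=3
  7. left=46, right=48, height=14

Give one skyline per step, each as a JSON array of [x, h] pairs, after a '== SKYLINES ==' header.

== SKYLINES ==
[[34,4],[39,0]]
[[33,2],[34,4],[39,0]]
[[19,3],[20,0],[33,2],[34,4],[39,0]]
[[19,3],[20,0],[30,2],[34,4],[39,0]]
[[19,3],[20,0],[30,2],[34,4],[39,9],[46,0]]
[[19,3],[20,0],[30,2],[34,4],[39,9],[46,0]]
[[19,3],[20,0],[30,2],[34,4],[39,9],[46,14],[48,0]]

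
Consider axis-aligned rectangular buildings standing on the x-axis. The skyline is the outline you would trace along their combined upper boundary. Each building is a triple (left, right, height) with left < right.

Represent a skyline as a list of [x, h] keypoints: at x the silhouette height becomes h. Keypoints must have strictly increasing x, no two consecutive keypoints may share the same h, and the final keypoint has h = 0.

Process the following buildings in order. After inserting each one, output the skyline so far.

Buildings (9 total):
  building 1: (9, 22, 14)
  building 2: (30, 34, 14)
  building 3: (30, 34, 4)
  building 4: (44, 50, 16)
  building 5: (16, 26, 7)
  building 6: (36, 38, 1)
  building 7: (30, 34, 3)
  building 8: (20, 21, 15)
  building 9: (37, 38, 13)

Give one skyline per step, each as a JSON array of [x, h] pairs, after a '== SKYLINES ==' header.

== SKYLINES ==
[[9,14],[22,0]]
[[9,14],[22,0],[30,14],[34,0]]
[[9,14],[22,0],[30,14],[34,0]]
[[9,14],[22,0],[30,14],[34,0],[44,16],[50,0]]
[[9,14],[22,7],[26,0],[30,14],[34,0],[44,16],[50,0]]
[[9,14],[22,7],[26,0],[30,14],[34,0],[36,1],[38,0],[44,16],[50,0]]
[[9,14],[22,7],[26,0],[30,14],[34,0],[36,1],[38,0],[44,16],[50,0]]
[[9,14],[20,15],[21,14],[22,7],[26,0],[30,14],[34,0],[36,1],[38,0],[44,16],[50,0]]
[[9,14],[20,15],[21,14],[22,7],[26,0],[30,14],[34,0],[36,1],[37,13],[38,0],[44,16],[50,0]]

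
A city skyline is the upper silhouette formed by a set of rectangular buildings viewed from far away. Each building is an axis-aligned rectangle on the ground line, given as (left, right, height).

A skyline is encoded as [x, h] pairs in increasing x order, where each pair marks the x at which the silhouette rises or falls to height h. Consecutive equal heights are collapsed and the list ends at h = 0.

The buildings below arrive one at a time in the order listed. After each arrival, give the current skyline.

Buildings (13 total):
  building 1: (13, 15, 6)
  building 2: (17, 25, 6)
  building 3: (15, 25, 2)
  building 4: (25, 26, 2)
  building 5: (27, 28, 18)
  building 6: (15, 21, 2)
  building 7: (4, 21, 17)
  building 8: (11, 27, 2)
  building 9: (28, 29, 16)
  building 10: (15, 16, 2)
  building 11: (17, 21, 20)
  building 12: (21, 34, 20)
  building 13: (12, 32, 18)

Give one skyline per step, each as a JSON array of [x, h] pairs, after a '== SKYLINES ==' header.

== SKYLINES ==
[[13,6],[15,0]]
[[13,6],[15,0],[17,6],[25,0]]
[[13,6],[15,2],[17,6],[25,0]]
[[13,6],[15,2],[17,6],[25,2],[26,0]]
[[13,6],[15,2],[17,6],[25,2],[26,0],[27,18],[28,0]]
[[13,6],[15,2],[17,6],[25,2],[26,0],[27,18],[28,0]]
[[4,17],[21,6],[25,2],[26,0],[27,18],[28,0]]
[[4,17],[21,6],[25,2],[27,18],[28,0]]
[[4,17],[21,6],[25,2],[27,18],[28,16],[29,0]]
[[4,17],[21,6],[25,2],[27,18],[28,16],[29,0]]
[[4,17],[17,20],[21,6],[25,2],[27,18],[28,16],[29,0]]
[[4,17],[17,20],[34,0]]
[[4,17],[12,18],[17,20],[34,0]]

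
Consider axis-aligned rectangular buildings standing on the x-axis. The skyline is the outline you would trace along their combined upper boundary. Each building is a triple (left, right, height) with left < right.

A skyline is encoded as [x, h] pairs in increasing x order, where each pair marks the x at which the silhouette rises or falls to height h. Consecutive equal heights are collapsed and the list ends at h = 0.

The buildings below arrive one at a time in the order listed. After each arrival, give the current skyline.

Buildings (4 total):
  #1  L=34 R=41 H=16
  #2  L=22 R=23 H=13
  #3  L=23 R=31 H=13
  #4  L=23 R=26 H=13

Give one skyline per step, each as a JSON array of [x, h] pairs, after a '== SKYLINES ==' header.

== SKYLINES ==
[[34,16],[41,0]]
[[22,13],[23,0],[34,16],[41,0]]
[[22,13],[31,0],[34,16],[41,0]]
[[22,13],[31,0],[34,16],[41,0]]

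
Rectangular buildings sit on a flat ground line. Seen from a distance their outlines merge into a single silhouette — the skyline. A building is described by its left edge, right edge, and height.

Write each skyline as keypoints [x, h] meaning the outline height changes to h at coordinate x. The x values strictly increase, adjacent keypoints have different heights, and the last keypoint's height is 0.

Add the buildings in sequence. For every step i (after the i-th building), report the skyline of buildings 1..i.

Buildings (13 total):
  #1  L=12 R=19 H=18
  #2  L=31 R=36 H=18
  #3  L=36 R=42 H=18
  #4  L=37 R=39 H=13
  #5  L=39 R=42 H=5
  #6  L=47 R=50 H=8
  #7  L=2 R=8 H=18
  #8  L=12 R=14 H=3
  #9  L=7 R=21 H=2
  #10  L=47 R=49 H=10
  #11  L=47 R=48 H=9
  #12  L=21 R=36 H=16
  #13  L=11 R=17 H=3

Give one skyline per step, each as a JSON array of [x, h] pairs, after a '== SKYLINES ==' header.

== SKYLINES ==
[[12,18],[19,0]]
[[12,18],[19,0],[31,18],[36,0]]
[[12,18],[19,0],[31,18],[42,0]]
[[12,18],[19,0],[31,18],[42,0]]
[[12,18],[19,0],[31,18],[42,0]]
[[12,18],[19,0],[31,18],[42,0],[47,8],[50,0]]
[[2,18],[8,0],[12,18],[19,0],[31,18],[42,0],[47,8],[50,0]]
[[2,18],[8,0],[12,18],[19,0],[31,18],[42,0],[47,8],[50,0]]
[[2,18],[8,2],[12,18],[19,2],[21,0],[31,18],[42,0],[47,8],[50,0]]
[[2,18],[8,2],[12,18],[19,2],[21,0],[31,18],[42,0],[47,10],[49,8],[50,0]]
[[2,18],[8,2],[12,18],[19,2],[21,0],[31,18],[42,0],[47,10],[49,8],[50,0]]
[[2,18],[8,2],[12,18],[19,2],[21,16],[31,18],[42,0],[47,10],[49,8],[50,0]]
[[2,18],[8,2],[11,3],[12,18],[19,2],[21,16],[31,18],[42,0],[47,10],[49,8],[50,0]]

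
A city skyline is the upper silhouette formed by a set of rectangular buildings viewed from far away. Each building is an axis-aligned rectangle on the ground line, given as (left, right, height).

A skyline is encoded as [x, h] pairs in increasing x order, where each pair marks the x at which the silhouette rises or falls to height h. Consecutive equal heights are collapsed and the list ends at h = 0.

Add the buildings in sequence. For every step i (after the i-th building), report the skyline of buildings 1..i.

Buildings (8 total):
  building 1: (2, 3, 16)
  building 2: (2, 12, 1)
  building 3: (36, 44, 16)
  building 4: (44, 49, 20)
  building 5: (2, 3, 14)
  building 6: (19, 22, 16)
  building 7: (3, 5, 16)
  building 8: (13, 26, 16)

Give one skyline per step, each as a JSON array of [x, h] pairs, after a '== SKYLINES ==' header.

== SKYLINES ==
[[2,16],[3,0]]
[[2,16],[3,1],[12,0]]
[[2,16],[3,1],[12,0],[36,16],[44,0]]
[[2,16],[3,1],[12,0],[36,16],[44,20],[49,0]]
[[2,16],[3,1],[12,0],[36,16],[44,20],[49,0]]
[[2,16],[3,1],[12,0],[19,16],[22,0],[36,16],[44,20],[49,0]]
[[2,16],[5,1],[12,0],[19,16],[22,0],[36,16],[44,20],[49,0]]
[[2,16],[5,1],[12,0],[13,16],[26,0],[36,16],[44,20],[49,0]]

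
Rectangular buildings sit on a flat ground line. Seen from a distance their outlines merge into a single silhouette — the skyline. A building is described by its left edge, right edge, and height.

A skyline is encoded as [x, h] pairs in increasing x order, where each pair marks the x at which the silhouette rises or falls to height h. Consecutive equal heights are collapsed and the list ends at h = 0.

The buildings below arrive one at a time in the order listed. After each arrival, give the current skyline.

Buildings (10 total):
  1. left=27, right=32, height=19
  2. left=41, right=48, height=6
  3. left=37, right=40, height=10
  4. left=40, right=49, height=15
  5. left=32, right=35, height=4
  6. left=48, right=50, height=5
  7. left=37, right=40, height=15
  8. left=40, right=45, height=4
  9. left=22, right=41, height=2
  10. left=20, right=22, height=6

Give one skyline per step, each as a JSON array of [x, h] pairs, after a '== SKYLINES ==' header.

== SKYLINES ==
[[27,19],[32,0]]
[[27,19],[32,0],[41,6],[48,0]]
[[27,19],[32,0],[37,10],[40,0],[41,6],[48,0]]
[[27,19],[32,0],[37,10],[40,15],[49,0]]
[[27,19],[32,4],[35,0],[37,10],[40,15],[49,0]]
[[27,19],[32,4],[35,0],[37,10],[40,15],[49,5],[50,0]]
[[27,19],[32,4],[35,0],[37,15],[49,5],[50,0]]
[[27,19],[32,4],[35,0],[37,15],[49,5],[50,0]]
[[22,2],[27,19],[32,4],[35,2],[37,15],[49,5],[50,0]]
[[20,6],[22,2],[27,19],[32,4],[35,2],[37,15],[49,5],[50,0]]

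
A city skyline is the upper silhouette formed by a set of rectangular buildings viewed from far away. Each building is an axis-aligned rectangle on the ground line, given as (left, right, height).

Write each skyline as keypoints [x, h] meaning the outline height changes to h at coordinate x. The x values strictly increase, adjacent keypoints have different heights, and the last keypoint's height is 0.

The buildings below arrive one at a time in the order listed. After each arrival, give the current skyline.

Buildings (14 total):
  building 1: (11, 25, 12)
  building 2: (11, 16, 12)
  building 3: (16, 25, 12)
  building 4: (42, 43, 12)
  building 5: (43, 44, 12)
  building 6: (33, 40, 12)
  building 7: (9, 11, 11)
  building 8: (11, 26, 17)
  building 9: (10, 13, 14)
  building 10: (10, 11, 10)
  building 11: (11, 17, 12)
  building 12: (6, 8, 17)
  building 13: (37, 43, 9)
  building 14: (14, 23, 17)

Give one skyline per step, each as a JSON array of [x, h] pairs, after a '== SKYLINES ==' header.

== SKYLINES ==
[[11,12],[25,0]]
[[11,12],[25,0]]
[[11,12],[25,0]]
[[11,12],[25,0],[42,12],[43,0]]
[[11,12],[25,0],[42,12],[44,0]]
[[11,12],[25,0],[33,12],[40,0],[42,12],[44,0]]
[[9,11],[11,12],[25,0],[33,12],[40,0],[42,12],[44,0]]
[[9,11],[11,17],[26,0],[33,12],[40,0],[42,12],[44,0]]
[[9,11],[10,14],[11,17],[26,0],[33,12],[40,0],[42,12],[44,0]]
[[9,11],[10,14],[11,17],[26,0],[33,12],[40,0],[42,12],[44,0]]
[[9,11],[10,14],[11,17],[26,0],[33,12],[40,0],[42,12],[44,0]]
[[6,17],[8,0],[9,11],[10,14],[11,17],[26,0],[33,12],[40,0],[42,12],[44,0]]
[[6,17],[8,0],[9,11],[10,14],[11,17],[26,0],[33,12],[40,9],[42,12],[44,0]]
[[6,17],[8,0],[9,11],[10,14],[11,17],[26,0],[33,12],[40,9],[42,12],[44,0]]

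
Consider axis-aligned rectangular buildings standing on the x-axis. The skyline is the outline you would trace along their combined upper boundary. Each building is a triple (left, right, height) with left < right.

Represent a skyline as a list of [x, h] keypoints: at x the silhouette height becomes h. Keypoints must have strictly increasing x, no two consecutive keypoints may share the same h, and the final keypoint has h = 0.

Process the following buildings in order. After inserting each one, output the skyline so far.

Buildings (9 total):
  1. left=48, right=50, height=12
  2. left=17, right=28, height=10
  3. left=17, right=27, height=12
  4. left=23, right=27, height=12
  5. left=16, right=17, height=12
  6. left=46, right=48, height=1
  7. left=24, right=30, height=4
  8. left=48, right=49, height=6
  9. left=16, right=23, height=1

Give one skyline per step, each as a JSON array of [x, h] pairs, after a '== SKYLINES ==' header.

== SKYLINES ==
[[48,12],[50,0]]
[[17,10],[28,0],[48,12],[50,0]]
[[17,12],[27,10],[28,0],[48,12],[50,0]]
[[17,12],[27,10],[28,0],[48,12],[50,0]]
[[16,12],[27,10],[28,0],[48,12],[50,0]]
[[16,12],[27,10],[28,0],[46,1],[48,12],[50,0]]
[[16,12],[27,10],[28,4],[30,0],[46,1],[48,12],[50,0]]
[[16,12],[27,10],[28,4],[30,0],[46,1],[48,12],[50,0]]
[[16,12],[27,10],[28,4],[30,0],[46,1],[48,12],[50,0]]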